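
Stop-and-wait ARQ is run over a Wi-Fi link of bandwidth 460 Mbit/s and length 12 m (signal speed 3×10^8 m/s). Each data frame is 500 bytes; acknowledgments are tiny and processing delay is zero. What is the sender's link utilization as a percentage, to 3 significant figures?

99.1 %

t_tx = L/R = 4000/460000000 = 8.69565e-06 s.
t_prop = 12/300000000 = 4e-08 s; RTT = 8e-08 s.
Cycle = t_tx + RTT = 8.77565e-06 s.
Utilization = t_tx / cycle = 8.69565e-06/8.77565e-06 = 99.1 %.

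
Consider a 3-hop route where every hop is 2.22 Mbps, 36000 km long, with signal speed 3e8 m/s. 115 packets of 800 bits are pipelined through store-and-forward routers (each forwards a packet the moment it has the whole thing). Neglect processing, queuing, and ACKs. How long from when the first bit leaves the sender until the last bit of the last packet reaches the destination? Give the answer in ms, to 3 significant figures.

Per-hop transmission t_tx = L/R = 800/2220000 = 0.36036 ms.
Per-hop propagation t_prop = 36000000/300000000 = 120 ms.
Pipeline fill: first packet needs 3·t_tx to clear all hops; remaining 114 packets each add one t_tx.
Total = (3+115-1)·t_tx + 3·t_prop = 117·0.36036 + 3·120 = 402 ms.

402 ms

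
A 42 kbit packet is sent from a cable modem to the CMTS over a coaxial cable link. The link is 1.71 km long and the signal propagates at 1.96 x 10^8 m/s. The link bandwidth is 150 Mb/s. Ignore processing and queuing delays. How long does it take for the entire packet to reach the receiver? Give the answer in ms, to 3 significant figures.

L = 42000 bits.
Transmission delay = L/R = 42000 / 150000000 = 0.28 ms.
Propagation delay = d/s = 1710 m / 196000000 m/s = 0.00872449 ms.
Total = 0.289 ms.

0.289 ms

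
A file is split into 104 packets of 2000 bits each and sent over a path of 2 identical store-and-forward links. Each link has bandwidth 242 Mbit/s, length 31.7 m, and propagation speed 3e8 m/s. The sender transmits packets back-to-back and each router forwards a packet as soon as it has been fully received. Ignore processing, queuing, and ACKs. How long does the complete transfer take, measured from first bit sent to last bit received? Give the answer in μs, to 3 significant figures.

Per-hop transmission t_tx = L/R = 2000/242000000 = 8.26446 μs.
Per-hop propagation t_prop = 31.7/300000000 = 0.105667 μs.
Pipeline fill: first packet needs 2·t_tx to clear all hops; remaining 103 packets each add one t_tx.
Total = (2+104-1)·t_tx + 2·t_prop = 105·8.26446 + 2·0.105667 = 868 μs.

868 μs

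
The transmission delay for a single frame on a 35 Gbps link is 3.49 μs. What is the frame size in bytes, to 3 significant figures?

L = R × t_tx = 35000000000 b/s × 3.49e-06 s = 122150 bits.
In bytes: 122150 / 8 = 15300 bytes.

15300 bytes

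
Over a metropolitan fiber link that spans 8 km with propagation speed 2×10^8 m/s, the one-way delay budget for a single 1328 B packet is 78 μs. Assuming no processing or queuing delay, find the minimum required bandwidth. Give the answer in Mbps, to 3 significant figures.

280 Mbps

L = 10624 bits.
Propagation delay = 8000 / 200000000 = 40 μs.
Transmission budget = 78 − 40 = 38 μs.
R ≥ L / t_tx = 10624 bits / 3.8e-05 s = 280 Mbps.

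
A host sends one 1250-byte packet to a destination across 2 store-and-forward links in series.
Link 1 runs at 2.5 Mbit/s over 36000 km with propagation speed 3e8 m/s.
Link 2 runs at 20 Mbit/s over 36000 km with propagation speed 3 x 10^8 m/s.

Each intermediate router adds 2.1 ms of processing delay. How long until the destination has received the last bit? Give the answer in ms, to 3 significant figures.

L = 1250 × 8 = 10000 bits.
Transmission delays (L/R per hop): 4, 0.5 ms; sum = 4.5 ms.
Propagation delays (d/s per hop): 120, 120 ms; sum = 240 ms.
Processing at 1 router(s): 1 × 2.1 ms = 2.1 ms.
End-to-end = 247 ms.

247 ms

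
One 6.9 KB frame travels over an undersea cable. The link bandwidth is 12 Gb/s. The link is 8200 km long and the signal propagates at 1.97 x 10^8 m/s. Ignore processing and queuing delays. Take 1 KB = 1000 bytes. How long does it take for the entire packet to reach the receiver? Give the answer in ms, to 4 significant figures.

41.63 ms

L = 55200 bits.
Transmission delay = L/R = 55200 / 12000000000 = 0.0046 ms.
Propagation delay = d/s = 8200000 m / 197000000 m/s = 41.6244 ms.
Total = 41.63 ms.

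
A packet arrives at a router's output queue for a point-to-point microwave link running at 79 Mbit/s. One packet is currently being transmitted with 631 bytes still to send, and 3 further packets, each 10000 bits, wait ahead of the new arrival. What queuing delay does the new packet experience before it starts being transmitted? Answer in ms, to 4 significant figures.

Each queued packet: L/R = 10000/79000000 = 0.126582 ms.
3 queued → 0.379747 ms.
Plus remaining 5048 bits of current packet: 0.0638987 ms.
Queuing delay = 0.4436 ms.

0.4436 ms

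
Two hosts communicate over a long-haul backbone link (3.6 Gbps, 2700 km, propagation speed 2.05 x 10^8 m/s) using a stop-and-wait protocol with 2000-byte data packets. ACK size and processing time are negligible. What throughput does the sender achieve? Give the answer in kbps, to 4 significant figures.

607.3 kbps

t_tx = L/R = 16000/3600000000 = 4.44444e-06 s.
t_prop = 2700000/2.05e+08 = 0.0131707 s; RTT = 0.0263415 s.
Cycle = t_tx + RTT = 0.0263459 s.
Throughput = L / cycle = 16000 / 0.0263459 = 607.3 kbps.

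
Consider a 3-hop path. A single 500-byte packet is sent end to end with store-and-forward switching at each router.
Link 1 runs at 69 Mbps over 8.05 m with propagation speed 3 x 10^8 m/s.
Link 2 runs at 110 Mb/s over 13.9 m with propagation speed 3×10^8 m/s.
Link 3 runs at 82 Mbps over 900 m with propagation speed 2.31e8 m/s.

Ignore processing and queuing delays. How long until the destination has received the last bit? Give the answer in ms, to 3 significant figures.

L = 500 × 8 = 4000 bits.
Transmission delays (L/R per hop): 0.057971, 0.0363636, 0.0487805 ms; sum = 0.143115 ms.
Propagation delays (d/s per hop): 2.68333e-05, 4.63333e-05, 0.0038961 ms; sum = 0.00396927 ms.
End-to-end = 0.147 ms.

0.147 ms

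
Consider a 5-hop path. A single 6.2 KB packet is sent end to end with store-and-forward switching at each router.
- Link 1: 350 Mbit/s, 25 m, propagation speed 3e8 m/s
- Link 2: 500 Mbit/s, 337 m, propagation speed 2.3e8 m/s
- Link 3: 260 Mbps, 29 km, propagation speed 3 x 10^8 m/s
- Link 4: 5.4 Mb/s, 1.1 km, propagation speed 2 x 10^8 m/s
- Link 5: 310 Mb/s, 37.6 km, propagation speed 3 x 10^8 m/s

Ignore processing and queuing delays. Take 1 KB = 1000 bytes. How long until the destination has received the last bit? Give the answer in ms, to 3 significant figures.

L = 49600 bits.
Transmission delays (L/R per hop): 0.141714, 0.0992, 0.190769, 9.18519, 0.16 ms; sum = 9.77687 ms.
Propagation delays (d/s per hop): 8.33333e-05, 0.00146522, 0.0966667, 0.0055, 0.125333 ms; sum = 0.229049 ms.
End-to-end = 10.0 ms.

10.0 ms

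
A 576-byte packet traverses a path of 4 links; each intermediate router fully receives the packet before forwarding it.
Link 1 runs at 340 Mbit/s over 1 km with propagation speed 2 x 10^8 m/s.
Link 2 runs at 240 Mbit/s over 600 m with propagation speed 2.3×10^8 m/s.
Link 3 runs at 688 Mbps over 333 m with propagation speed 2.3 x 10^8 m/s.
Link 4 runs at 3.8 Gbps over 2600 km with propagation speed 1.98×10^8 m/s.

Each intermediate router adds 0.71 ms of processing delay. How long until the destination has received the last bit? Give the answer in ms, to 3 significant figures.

L = 576 × 8 = 4608 bits.
Transmission delays (L/R per hop): 0.0135529, 0.0192, 0.00669767, 0.00121263 ms; sum = 0.0406632 ms.
Propagation delays (d/s per hop): 0.005, 0.0026087, 0.00144783, 13.1313 ms; sum = 13.1404 ms.
Processing at 3 router(s): 3 × 0.71 ms = 2.13 ms.
End-to-end = 15.3 ms.

15.3 ms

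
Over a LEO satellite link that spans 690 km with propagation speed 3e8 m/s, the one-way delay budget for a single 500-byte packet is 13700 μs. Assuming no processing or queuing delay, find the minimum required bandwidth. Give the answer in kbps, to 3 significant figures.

L = 4000 bits.
Propagation delay = 690000 / 300000000 = 2300 μs.
Transmission budget = 13700 − 2300 = 11400 μs.
R ≥ L / t_tx = 4000 bits / 0.0114 s = 351 kbps.

351 kbps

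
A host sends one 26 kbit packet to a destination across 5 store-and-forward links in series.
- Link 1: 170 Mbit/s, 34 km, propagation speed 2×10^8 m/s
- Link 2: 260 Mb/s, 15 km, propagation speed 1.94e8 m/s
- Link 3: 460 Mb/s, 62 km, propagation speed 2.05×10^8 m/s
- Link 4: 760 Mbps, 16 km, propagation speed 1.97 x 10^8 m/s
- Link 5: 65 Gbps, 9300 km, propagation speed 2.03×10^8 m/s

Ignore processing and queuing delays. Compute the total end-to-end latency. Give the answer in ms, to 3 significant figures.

46.8 ms

L = 26000 bits.
Transmission delays (L/R per hop): 0.152941, 0.1, 0.0565217, 0.0342105, 0.0004 ms; sum = 0.344073 ms.
Propagation delays (d/s per hop): 0.17, 0.0773196, 0.302439, 0.0812183, 45.8128 ms; sum = 46.4438 ms.
End-to-end = 46.8 ms.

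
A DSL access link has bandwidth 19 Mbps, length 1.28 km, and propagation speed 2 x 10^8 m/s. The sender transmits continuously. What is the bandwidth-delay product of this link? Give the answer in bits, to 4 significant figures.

Propagation delay = 1280 / 200000000 = 6.4e-06 s.
BDP = R × t_prop = 19000000 × 6.4e-06 = 121.6 bits.

121.6 bits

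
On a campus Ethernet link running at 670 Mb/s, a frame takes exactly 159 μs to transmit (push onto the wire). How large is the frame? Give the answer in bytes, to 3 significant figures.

13300 bytes

L = R × t_tx = 670000000 b/s × 0.000159 s = 106530 bits.
In bytes: 106530 / 8 = 13300 bytes.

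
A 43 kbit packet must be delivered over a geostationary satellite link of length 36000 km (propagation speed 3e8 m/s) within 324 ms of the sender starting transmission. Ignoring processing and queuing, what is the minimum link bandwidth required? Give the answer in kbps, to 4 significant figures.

210.8 kbps

Propagation delay = 36000000 / 300000000 = 120 ms.
Transmission budget = 324 − 120 = 204 ms.
R ≥ L / t_tx = 43000 bits / 0.204 s = 210.8 kbps.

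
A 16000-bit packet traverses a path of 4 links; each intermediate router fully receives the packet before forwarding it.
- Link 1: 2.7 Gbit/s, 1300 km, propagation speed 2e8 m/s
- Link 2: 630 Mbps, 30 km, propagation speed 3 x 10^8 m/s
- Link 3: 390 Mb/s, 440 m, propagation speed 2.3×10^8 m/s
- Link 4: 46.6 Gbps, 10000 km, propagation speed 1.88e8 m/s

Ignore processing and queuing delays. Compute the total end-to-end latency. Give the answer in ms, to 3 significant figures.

59.9 ms

Transmission delays (L/R per hop): 0.00592593, 0.0253968, 0.0410256, 0.000343348 ms; sum = 0.0726917 ms.
Propagation delays (d/s per hop): 6.5, 0.1, 0.00191304, 53.1915 ms; sum = 59.7934 ms.
End-to-end = 59.9 ms.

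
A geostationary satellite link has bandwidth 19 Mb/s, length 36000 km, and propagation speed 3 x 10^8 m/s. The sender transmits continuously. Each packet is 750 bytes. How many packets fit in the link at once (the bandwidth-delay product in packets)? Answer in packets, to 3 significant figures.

Propagation delay = 36000000 / 300000000 = 0.12 s.
BDP = R × t_prop = 19000000 × 0.12 = 2280000 bits.
In packets of 6000 bits: 380 packets.

380 packets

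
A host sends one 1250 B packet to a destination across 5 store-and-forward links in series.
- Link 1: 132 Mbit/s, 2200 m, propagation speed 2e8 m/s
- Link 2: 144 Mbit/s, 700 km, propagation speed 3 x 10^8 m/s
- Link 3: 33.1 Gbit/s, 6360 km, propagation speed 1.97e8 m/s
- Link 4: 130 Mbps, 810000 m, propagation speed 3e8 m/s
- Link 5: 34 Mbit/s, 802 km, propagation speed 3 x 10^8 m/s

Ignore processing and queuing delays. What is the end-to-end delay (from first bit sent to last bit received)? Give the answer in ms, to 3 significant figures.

40.5 ms

L = 1250 × 8 = 10000 bits.
Transmission delays (L/R per hop): 0.0757576, 0.0694444, 0.000302115, 0.0769231, 0.294118 ms; sum = 0.516545 ms.
Propagation delays (d/s per hop): 0.011, 2.33333, 32.2843, 2.7, 2.67333 ms; sum = 40.0019 ms.
End-to-end = 40.5 ms.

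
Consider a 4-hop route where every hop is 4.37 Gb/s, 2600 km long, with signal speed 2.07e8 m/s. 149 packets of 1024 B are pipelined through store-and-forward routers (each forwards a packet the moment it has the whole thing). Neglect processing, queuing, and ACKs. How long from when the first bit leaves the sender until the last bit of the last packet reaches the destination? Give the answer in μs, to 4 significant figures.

Per-hop transmission t_tx = L/R = 8192/4370000000 = 1.8746 μs.
Per-hop propagation t_prop = 2600000/2.07e+08 = 12560.4 μs.
Pipeline fill: first packet needs 4·t_tx to clear all hops; remaining 148 packets each add one t_tx.
Total = (4+149-1)·t_tx + 4·t_prop = 152·1.8746 + 4·12560.4 = 50530 μs.

50530 μs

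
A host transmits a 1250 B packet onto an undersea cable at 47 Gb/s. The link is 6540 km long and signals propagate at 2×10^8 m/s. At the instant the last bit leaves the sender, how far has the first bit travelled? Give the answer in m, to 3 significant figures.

t_tx = L/R = 10000/47000000000 = 2.12766e-07 s.
Distance = s × t_tx = 200000000 × 2.12766e-07 = 42.6 m.

42.6 m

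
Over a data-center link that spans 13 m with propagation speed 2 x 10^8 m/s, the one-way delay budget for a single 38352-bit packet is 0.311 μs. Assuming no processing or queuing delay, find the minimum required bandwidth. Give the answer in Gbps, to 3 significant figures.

156 Gbps

Propagation delay = 13 / 200000000 = 0.065 μs.
Transmission budget = 0.311 − 0.065 = 0.246 μs.
R ≥ L / t_tx = 38352 bits / 2.46e-07 s = 156 Gbps.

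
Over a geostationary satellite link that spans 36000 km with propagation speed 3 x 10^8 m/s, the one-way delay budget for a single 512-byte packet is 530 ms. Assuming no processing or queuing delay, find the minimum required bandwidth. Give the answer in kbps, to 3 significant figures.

L = 4096 bits.
Propagation delay = 36000000 / 300000000 = 120 ms.
Transmission budget = 530 − 120 = 410 ms.
R ≥ L / t_tx = 4096 bits / 0.41 s = 9.99 kbps.

9.99 kbps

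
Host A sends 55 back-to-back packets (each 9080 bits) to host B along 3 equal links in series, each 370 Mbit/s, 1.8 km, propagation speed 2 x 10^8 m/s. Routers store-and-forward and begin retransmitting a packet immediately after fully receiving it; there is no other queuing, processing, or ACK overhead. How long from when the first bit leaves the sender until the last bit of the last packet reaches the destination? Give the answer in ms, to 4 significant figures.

Per-hop transmission t_tx = L/R = 9080/370000000 = 0.0245405 ms.
Per-hop propagation t_prop = 1800/200000000 = 0.009 ms.
Pipeline fill: first packet needs 3·t_tx to clear all hops; remaining 54 packets each add one t_tx.
Total = (3+55-1)·t_tx + 3·t_prop = 57·0.0245405 + 3·0.009 = 1.426 ms.

1.426 ms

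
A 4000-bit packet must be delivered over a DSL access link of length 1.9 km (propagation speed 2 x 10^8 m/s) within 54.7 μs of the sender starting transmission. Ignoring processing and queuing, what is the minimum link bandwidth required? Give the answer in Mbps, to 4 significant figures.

Propagation delay = 1900 / 200000000 = 9.5 μs.
Transmission budget = 54.7 − 9.5 = 45.2 μs.
R ≥ L / t_tx = 4000 bits / 4.52e-05 s = 88.50 Mbps.

88.50 Mbps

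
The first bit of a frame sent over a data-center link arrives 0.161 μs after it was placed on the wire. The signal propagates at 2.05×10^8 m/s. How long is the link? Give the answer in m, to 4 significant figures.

d = s × t_prop = 2.05e+08 × 1.61e-07 = 33.01 m.

33.01 m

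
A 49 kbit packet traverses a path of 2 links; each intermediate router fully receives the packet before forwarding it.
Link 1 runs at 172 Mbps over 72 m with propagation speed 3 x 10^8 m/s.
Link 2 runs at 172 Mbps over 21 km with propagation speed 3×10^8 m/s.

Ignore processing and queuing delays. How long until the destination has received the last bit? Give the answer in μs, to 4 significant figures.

L = 49000 bits.
Transmission delay per hop = L/R = 49000/172000000 = 284.884 μs; 2 hops → 569.767 μs.
Propagation delays (d/s per hop): 0.24, 70 μs; sum = 70.24 μs.
End-to-end = 640.0 μs.

640.0 μs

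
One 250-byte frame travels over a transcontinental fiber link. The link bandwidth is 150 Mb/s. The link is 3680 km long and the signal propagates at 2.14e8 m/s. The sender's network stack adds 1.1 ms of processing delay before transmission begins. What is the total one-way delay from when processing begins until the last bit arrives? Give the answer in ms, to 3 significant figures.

L = 250 × 8 = 2000 bits.
Transmission delay = L/R = 2000 / 150000000 = 0.0133333 ms.
Propagation delay = d/s = 3680000 m / 214000000 m/s = 17.1963 ms.
Plus processing delay 1.1 ms = 1.1 ms.
Total = 18.3 ms.

18.3 ms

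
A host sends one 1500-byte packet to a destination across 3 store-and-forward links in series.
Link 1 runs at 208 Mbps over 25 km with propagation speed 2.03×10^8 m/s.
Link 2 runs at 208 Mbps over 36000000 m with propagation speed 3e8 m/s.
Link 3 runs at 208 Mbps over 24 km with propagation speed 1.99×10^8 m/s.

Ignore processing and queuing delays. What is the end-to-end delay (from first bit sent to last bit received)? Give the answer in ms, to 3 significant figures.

120 ms

L = 1500 × 8 = 12000 bits.
Transmission delay per hop = L/R = 12000/208000000 = 0.0576923 ms; 3 hops → 0.173077 ms.
Propagation delays (d/s per hop): 0.123153, 120, 0.120603 ms; sum = 120.244 ms.
End-to-end = 120 ms.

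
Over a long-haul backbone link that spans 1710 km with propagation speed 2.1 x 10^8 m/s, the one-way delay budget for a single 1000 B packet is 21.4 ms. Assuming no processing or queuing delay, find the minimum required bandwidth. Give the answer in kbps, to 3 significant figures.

603 kbps

L = 8000 bits.
Propagation delay = 1710000 / 210000000 = 8.14286 ms.
Transmission budget = 21.4 − 8.14286 = 13.2571 ms.
R ≥ L / t_tx = 8000 bits / 0.0132571 s = 603 kbps.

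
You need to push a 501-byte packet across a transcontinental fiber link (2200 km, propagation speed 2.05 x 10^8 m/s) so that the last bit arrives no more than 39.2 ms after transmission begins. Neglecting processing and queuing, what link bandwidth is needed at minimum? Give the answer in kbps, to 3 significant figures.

L = 4008 bits.
Propagation delay = 2200000 / 2.05e+08 = 10.7317 ms.
Transmission budget = 39.2 − 10.7317 = 28.4683 ms.
R ≥ L / t_tx = 4008 bits / 0.0284683 s = 141 kbps.

141 kbps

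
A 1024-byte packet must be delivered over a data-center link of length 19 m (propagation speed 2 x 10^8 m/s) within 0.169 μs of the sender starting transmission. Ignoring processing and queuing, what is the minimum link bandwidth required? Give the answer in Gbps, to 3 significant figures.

111 Gbps

L = 8192 bits.
Propagation delay = 19 / 200000000 = 0.095 μs.
Transmission budget = 0.169 − 0.095 = 0.074 μs.
R ≥ L / t_tx = 8192 bits / 7.4e-08 s = 111 Gbps.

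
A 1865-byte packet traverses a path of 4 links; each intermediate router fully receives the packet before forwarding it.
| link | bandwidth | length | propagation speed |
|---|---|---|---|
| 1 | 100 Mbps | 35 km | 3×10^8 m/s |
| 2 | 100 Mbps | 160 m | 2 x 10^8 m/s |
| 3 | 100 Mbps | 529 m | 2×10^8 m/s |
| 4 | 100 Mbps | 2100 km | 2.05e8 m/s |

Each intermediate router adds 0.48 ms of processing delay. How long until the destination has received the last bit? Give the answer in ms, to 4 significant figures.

L = 1865 × 8 = 14920 bits.
Transmission delay per hop = L/R = 14920/100000000 = 0.1492 ms; 4 hops → 0.5968 ms.
Propagation delays (d/s per hop): 0.116667, 0.0008, 0.002645, 10.2439 ms; sum = 10.364 ms.
Processing at 3 router(s): 3 × 0.48 ms = 1.44 ms.
End-to-end = 12.40 ms.

12.40 ms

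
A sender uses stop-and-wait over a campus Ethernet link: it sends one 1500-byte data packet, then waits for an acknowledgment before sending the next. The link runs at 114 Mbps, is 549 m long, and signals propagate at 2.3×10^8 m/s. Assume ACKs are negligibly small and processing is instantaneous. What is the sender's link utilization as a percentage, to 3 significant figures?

95.7 %

t_tx = L/R = 12000/114000000 = 0.000105263 s.
t_prop = 549/2.3e+08 = 2.38696e-06 s; RTT = 4.77391e-06 s.
Cycle = t_tx + RTT = 0.000110037 s.
Utilization = t_tx / cycle = 0.000105263/0.000110037 = 95.7 %.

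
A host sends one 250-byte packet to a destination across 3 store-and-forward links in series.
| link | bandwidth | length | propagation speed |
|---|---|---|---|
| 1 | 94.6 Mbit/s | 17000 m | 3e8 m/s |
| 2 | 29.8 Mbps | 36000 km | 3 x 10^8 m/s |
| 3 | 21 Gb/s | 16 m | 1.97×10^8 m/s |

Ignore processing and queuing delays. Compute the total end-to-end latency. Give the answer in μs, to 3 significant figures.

120000 μs

L = 250 × 8 = 2000 bits.
Transmission delays (L/R per hop): 21.1416, 67.1141, 0.0952381 μs; sum = 88.351 μs.
Propagation delays (d/s per hop): 56.6667, 120000, 0.0812183 μs; sum = 120057 μs.
End-to-end = 120000 μs.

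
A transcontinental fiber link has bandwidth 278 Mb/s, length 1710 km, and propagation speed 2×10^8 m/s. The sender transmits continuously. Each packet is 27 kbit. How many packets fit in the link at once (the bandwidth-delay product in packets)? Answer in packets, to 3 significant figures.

88.0 packets

Propagation delay = 1710000 / 200000000 = 0.00855 s.
BDP = R × t_prop = 278000000 × 0.00855 = 2376900 bits.
In packets of 27000 bits: 88.0 packets.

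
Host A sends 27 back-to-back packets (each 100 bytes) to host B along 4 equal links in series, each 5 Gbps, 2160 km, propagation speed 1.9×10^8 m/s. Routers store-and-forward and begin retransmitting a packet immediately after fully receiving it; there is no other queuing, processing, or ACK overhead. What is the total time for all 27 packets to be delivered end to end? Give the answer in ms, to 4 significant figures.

45.48 ms

Per-hop transmission t_tx = L/R = 800/5000000000 = 0.00016 ms.
Per-hop propagation t_prop = 2160000/190000000 = 11.3684 ms.
Pipeline fill: first packet needs 4·t_tx to clear all hops; remaining 26 packets each add one t_tx.
Total = (4+27-1)·t_tx + 4·t_prop = 30·0.00016 + 4·11.3684 = 45.48 ms.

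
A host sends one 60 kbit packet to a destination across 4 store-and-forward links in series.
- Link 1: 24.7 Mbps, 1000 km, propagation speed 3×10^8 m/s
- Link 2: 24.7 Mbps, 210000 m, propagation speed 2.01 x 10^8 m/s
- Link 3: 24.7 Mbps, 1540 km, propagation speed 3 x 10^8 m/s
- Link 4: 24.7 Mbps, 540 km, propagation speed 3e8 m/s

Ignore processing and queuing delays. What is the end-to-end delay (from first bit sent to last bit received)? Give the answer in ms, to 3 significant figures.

21.0 ms

L = 60000 bits.
Transmission delay per hop = L/R = 60000/24700000 = 2.42915 ms; 4 hops → 9.7166 ms.
Propagation delays (d/s per hop): 3.33333, 1.04478, 5.13333, 1.8 ms; sum = 11.3114 ms.
End-to-end = 21.0 ms.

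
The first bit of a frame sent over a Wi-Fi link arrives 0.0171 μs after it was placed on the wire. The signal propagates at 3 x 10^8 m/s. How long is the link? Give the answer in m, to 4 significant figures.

5.130 m

d = s × t_prop = 300000000 × 1.71e-08 = 5.130 m.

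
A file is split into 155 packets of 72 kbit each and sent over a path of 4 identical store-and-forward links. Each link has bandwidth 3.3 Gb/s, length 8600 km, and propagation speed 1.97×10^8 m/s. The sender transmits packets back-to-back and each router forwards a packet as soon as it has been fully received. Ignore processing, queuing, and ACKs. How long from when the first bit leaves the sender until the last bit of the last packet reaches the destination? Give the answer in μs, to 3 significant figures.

Per-hop transmission t_tx = L/R = 72000/3300000000 = 21.8182 μs.
Per-hop propagation t_prop = 8600000/197000000 = 43654.8 μs.
Pipeline fill: first packet needs 4·t_tx to clear all hops; remaining 154 packets each add one t_tx.
Total = (4+155-1)·t_tx + 4·t_prop = 158·21.8182 + 4·43654.8 = 178000 μs.

178000 μs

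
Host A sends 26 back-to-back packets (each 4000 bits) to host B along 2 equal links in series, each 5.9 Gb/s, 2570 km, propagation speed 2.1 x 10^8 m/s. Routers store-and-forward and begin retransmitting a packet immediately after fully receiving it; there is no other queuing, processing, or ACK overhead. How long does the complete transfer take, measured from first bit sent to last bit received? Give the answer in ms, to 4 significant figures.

Per-hop transmission t_tx = L/R = 4000/5900000000 = 0.000677966 ms.
Per-hop propagation t_prop = 2570000/210000000 = 12.2381 ms.
Pipeline fill: first packet needs 2·t_tx to clear all hops; remaining 25 packets each add one t_tx.
Total = (2+26-1)·t_tx + 2·t_prop = 27·0.000677966 + 2·12.2381 = 24.49 ms.

24.49 ms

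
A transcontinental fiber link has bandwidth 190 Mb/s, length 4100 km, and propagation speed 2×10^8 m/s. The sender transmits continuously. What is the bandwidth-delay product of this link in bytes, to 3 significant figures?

487000 bytes

Propagation delay = 4100000 / 200000000 = 0.0205 s.
BDP = R × t_prop = 190000000 × 0.0205 = 3895000 bits.
In bytes: 3895000/8 = 487000 bytes.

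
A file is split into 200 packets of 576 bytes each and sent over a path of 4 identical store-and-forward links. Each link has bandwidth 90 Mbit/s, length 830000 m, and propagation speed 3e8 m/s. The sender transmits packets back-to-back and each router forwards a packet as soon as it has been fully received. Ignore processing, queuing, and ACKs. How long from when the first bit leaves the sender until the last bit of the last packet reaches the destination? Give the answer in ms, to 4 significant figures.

21.46 ms

Per-hop transmission t_tx = L/R = 4608/90000000 = 0.0512 ms.
Per-hop propagation t_prop = 830000/300000000 = 2.76667 ms.
Pipeline fill: first packet needs 4·t_tx to clear all hops; remaining 199 packets each add one t_tx.
Total = (4+200-1)·t_tx + 4·t_prop = 203·0.0512 + 4·2.76667 = 21.46 ms.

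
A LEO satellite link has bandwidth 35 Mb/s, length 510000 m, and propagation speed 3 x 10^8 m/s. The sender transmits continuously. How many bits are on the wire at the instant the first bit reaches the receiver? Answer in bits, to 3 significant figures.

Propagation delay = 510000 / 300000000 = 0.0017 s.
BDP = R × t_prop = 35000000 × 0.0017 = 59500 bits.

59500 bits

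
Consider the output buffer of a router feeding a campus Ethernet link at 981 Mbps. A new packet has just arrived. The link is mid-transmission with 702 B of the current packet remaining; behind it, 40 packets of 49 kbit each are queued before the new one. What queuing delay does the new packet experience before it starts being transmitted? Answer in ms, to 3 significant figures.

2.00 ms

Each queued packet: L/R = 49000/981000000 = 0.049949 ms.
40 queued → 1.99796 ms.
Plus remaining 5616 bits of current packet: 0.00572477 ms.
Queuing delay = 2.00 ms.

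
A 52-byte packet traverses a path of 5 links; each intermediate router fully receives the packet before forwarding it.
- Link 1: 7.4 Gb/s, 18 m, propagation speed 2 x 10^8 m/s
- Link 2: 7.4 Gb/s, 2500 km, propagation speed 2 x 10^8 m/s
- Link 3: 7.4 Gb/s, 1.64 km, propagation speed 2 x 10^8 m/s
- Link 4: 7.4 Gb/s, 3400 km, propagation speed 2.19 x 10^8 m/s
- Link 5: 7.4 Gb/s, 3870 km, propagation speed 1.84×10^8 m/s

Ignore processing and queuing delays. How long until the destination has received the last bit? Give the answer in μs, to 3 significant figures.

49100 μs

L = 52 × 8 = 416 bits.
Transmission delay per hop = L/R = 416/7400000000 = 0.0562162 μs; 5 hops → 0.281081 μs.
Propagation delays (d/s per hop): 0.09, 12500, 8.2, 15525.1, 21032.6 μs; sum = 49066 μs.
End-to-end = 49100 μs.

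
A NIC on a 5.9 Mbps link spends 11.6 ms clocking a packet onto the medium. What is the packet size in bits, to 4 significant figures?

68440 bits

L = R × t_tx = 5900000 b/s × 0.0116 s = 68440 bits.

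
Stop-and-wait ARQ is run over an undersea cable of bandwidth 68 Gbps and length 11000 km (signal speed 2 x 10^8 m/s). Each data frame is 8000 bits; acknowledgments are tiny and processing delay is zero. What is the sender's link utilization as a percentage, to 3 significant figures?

t_tx = L/R = 8000/68000000000 = 1.17647e-07 s.
t_prop = 11000000/200000000 = 0.055 s; RTT = 0.11 s.
Cycle = t_tx + RTT = 0.11 s.
Utilization = t_tx / cycle = 1.17647e-07/0.11 = 0.000107 %.

0.000107 %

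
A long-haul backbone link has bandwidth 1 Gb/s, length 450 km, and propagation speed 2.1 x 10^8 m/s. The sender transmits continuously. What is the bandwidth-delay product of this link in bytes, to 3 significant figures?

268000 bytes

Propagation delay = 450000 / 210000000 = 0.00214286 s.
BDP = R × t_prop = 1000000000 × 0.00214286 = 2142860 bits.
In bytes: 2142860/8 = 268000 bytes.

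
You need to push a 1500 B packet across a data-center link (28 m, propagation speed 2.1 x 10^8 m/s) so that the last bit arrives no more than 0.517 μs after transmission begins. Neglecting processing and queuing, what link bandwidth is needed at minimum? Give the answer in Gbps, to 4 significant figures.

L = 12000 bits.
Propagation delay = 28 / 210000000 = 0.133333 μs.
Transmission budget = 0.517 − 0.133333 = 0.383667 μs.
R ≥ L / t_tx = 12000 bits / 3.83667e-07 s = 31.28 Gbps.

31.28 Gbps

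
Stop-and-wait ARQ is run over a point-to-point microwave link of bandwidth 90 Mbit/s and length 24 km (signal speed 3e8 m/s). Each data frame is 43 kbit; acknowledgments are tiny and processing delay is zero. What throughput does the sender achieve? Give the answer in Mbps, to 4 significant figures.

t_tx = L/R = 43000/90000000 = 0.000477778 s.
t_prop = 24000/300000000 = 8e-05 s; RTT = 0.00016 s.
Cycle = t_tx + RTT = 0.000637778 s.
Throughput = L / cycle = 43000 / 0.000637778 = 67.42 Mbps.

67.42 Mbps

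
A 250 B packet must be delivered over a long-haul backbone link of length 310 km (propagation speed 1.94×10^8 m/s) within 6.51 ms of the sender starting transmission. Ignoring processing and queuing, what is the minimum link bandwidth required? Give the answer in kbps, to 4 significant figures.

407.2 kbps

L = 2000 bits.
Propagation delay = 310000 / 194000000 = 1.59794 ms.
Transmission budget = 6.51 − 1.59794 = 4.91206 ms.
R ≥ L / t_tx = 2000 bits / 0.00491206 s = 407.2 kbps.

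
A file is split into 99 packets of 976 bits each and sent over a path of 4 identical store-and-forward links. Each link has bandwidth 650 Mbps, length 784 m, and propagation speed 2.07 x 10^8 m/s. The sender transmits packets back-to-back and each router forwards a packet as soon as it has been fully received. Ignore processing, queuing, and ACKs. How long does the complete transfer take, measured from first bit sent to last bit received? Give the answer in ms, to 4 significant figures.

0.1683 ms

Per-hop transmission t_tx = L/R = 976/650000000 = 0.00150154 ms.
Per-hop propagation t_prop = 784/2.07e+08 = 0.00378744 ms.
Pipeline fill: first packet needs 4·t_tx to clear all hops; remaining 98 packets each add one t_tx.
Total = (4+99-1)·t_tx + 4·t_prop = 102·0.00150154 + 4·0.00378744 = 0.1683 ms.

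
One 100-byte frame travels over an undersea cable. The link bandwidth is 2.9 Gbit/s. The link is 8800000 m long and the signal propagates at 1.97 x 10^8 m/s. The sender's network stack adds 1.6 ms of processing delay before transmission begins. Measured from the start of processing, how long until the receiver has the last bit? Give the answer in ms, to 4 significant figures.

L = 100 × 8 = 800 bits.
Transmission delay = L/R = 800 / 2900000000 = 0.000275862 ms.
Propagation delay = d/s = 8800000 m / 197000000 m/s = 44.6701 ms.
Plus processing delay 1.6 ms = 1.6 ms.
Total = 46.27 ms.

46.27 ms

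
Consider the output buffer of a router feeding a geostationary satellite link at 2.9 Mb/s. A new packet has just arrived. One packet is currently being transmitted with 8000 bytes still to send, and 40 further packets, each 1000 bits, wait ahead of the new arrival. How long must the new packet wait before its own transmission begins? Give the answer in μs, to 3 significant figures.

Each queued packet: L/R = 1000/2900000 = 344.828 μs.
40 queued → 13793.1 μs.
Plus remaining 64000 bits of current packet: 22069 μs.
Queuing delay = 35900 μs.

35900 μs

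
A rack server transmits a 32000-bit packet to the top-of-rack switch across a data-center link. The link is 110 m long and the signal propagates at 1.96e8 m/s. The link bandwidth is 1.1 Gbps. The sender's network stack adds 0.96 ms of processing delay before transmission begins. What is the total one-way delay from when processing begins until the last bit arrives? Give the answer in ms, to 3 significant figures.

0.990 ms

Transmission delay = L/R = 32000 / 1100000000 = 0.0290909 ms.
Propagation delay = d/s = 110 m / 196000000 m/s = 0.000561224 ms.
Plus processing delay 0.96 ms = 0.96 ms.
Total = 0.990 ms.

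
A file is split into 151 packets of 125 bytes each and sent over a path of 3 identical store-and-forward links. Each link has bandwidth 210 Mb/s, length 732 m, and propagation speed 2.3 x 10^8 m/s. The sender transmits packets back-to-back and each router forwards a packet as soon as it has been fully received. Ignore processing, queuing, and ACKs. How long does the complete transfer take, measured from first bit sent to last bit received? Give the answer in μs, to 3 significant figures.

Per-hop transmission t_tx = L/R = 1000/210000000 = 4.7619 μs.
Per-hop propagation t_prop = 732/2.3e+08 = 3.18261 μs.
Pipeline fill: first packet needs 3·t_tx to clear all hops; remaining 150 packets each add one t_tx.
Total = (3+151-1)·t_tx + 3·t_prop = 153·4.7619 + 3·3.18261 = 738 μs.

738 μs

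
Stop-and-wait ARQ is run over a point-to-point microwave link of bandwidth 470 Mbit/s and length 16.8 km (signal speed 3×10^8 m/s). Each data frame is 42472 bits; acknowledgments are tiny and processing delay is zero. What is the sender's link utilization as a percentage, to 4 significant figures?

t_tx = L/R = 42472/470000000 = 9.0366e-05 s.
t_prop = 16800/300000000 = 5.6e-05 s; RTT = 0.000112 s.
Cycle = t_tx + RTT = 0.000202366 s.
Utilization = t_tx / cycle = 9.0366e-05/0.000202366 = 44.65 %.

44.65 %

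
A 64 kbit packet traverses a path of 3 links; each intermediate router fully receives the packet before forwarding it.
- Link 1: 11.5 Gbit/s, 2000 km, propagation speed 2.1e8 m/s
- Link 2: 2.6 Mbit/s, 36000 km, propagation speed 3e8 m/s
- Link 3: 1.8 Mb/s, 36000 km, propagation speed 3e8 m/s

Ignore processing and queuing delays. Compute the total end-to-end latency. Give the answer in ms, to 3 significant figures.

310 ms

L = 64000 bits.
Transmission delays (L/R per hop): 0.00556522, 24.6154, 35.5556 ms; sum = 60.1765 ms.
Propagation delays (d/s per hop): 9.52381, 120, 120 ms; sum = 249.524 ms.
End-to-end = 310 ms.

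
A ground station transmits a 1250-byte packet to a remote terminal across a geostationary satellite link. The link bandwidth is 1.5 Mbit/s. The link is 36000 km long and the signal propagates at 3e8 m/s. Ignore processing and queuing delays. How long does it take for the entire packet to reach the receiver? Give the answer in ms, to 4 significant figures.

126.7 ms

L = 1250 × 8 = 10000 bits.
Transmission delay = L/R = 10000 / 1500000 = 6.66667 ms.
Propagation delay = d/s = 36000000 m / 300000000 m/s = 120 ms.
Total = 126.7 ms.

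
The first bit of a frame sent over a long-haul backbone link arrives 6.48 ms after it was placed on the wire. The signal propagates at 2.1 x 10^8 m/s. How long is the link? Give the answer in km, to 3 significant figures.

1360 km

d = s × t_prop = 210000000 × 0.00648 = 1360 km.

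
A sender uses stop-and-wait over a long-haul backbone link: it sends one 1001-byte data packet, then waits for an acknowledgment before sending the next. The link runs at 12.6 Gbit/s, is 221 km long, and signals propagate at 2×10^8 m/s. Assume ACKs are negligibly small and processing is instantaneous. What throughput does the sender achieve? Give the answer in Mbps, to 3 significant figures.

3.62 Mbps

t_tx = L/R = 8008/12600000000 = 6.35556e-07 s.
t_prop = 221000/200000000 = 0.001105 s; RTT = 0.00221 s.
Cycle = t_tx + RTT = 0.00221064 s.
Throughput = L / cycle = 8008 / 0.00221064 = 3.62 Mbps.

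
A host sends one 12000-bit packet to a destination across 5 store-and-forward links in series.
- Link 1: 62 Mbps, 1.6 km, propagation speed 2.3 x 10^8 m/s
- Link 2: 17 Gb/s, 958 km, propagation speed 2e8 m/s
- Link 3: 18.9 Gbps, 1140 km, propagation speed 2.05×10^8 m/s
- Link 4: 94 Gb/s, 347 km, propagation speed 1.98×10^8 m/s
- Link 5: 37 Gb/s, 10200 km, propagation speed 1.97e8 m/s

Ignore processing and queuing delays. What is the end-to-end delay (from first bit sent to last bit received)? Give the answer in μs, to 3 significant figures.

64100 μs

Transmission delays (L/R per hop): 193.548, 0.705882, 0.634921, 0.12766, 0.324324 μs; sum = 195.341 μs.
Propagation delays (d/s per hop): 6.95652, 4790, 5560.98, 1752.53, 51776.6 μs; sum = 63887.1 μs.
End-to-end = 64100 μs.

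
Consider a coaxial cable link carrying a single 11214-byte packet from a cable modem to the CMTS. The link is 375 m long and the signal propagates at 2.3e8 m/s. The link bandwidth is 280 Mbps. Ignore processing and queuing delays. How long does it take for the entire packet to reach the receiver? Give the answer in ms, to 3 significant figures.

L = 11214 × 8 = 89712 bits.
Transmission delay = L/R = 89712 / 280000000 = 0.3204 ms.
Propagation delay = d/s = 375 m / 2.3e+08 m/s = 0.00163043 ms.
Total = 0.322 ms.

0.322 ms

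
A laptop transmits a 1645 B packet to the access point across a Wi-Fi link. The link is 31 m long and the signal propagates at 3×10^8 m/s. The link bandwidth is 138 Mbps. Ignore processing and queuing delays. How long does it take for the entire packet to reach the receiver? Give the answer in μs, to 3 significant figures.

95.5 μs

L = 1645 × 8 = 13160 bits.
Transmission delay = L/R = 13160 / 138000000 = 95.3623 μs.
Propagation delay = d/s = 31 m / 300000000 m/s = 0.103333 μs.
Total = 95.5 μs.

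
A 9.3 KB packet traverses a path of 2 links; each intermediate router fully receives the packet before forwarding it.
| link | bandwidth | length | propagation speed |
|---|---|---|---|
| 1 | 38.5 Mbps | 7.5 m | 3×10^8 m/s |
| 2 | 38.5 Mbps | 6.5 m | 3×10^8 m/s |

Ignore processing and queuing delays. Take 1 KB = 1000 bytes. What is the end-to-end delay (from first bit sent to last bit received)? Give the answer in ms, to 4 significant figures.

L = 74400 bits.
Transmission delay per hop = L/R = 74400/38500000 = 1.93247 ms; 2 hops → 3.86494 ms.
Propagation delays (d/s per hop): 2.5e-05, 2.16667e-05 ms; sum = 4.66667e-05 ms.
End-to-end = 3.865 ms.

3.865 ms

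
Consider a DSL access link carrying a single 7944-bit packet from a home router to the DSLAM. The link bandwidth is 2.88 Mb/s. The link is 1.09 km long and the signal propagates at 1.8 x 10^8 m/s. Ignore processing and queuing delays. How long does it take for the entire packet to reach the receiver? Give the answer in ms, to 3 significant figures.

2.76 ms

Transmission delay = L/R = 7944 / 2880000 = 2.75833 ms.
Propagation delay = d/s = 1090 m / 180000000 m/s = 0.00605556 ms.
Total = 2.76 ms.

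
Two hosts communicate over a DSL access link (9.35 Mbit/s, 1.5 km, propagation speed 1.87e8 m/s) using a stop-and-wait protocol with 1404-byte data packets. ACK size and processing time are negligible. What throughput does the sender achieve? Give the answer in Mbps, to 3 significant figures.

9.23 Mbps

t_tx = L/R = 11232/9350000 = 0.00120128 s.
t_prop = 1500/187000000 = 8.02139e-06 s; RTT = 1.60428e-05 s.
Cycle = t_tx + RTT = 0.00121733 s.
Throughput = L / cycle = 11232 / 0.00121733 = 9.23 Mbps.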